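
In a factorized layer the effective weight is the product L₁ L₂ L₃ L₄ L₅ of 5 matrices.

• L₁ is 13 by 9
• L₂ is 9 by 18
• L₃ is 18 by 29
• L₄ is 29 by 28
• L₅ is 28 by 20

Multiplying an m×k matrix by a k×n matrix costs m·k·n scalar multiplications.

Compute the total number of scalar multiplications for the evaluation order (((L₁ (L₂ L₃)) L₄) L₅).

(L₂ L₃): 9×18 by 18×29 → 9×29, cost 9·18·29 = 4698
(L₁ (L₂ L₃)): 13×9 by 9×29 → 13×29, cost 13·9·29 = 3393; cumulative 8091
((L₁ (L₂ L₃)) L₄): 13×29 by 29×28 → 13×28, cost 13·29·28 = 10556; cumulative 18647
(((L₁ (L₂ L₃)) L₄) L₅): 13×28 by 28×20 → 13×20, cost 13·28·20 = 7280; cumulative 25927
Total: 25927 scalar multiplications.

25927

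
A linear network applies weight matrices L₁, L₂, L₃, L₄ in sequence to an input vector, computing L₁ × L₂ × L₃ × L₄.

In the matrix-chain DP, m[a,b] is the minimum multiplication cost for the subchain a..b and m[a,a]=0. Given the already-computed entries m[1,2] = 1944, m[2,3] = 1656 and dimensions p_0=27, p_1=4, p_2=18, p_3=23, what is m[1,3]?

4140

m[1,3] = min over k∈[1,2] of m[1,k]+m[k+1,3]+p_{0}·p_k·p_{3}.
k=1: 0 + 1656 + 27·4·23 = 4140; k=2: 1944 + 0 + 27·18·23 = 13122.
Minimum: 4140 at k=1.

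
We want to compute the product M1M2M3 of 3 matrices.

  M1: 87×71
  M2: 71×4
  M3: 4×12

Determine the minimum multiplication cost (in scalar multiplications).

28884

Order (M1(M2M3)): (M2M3): 71×4 by 4×12 → 71×12, cost 71·4·12 = 3408; (M1(M2M3)): 87×71 by 71×12 → 87×12, cost 87·71·12 = 74124; cumulative 77532. Total 77532.
Order ((M1M2)M3): (M1M2): 87×71 by 71×4 → 87×4, cost 87·71·4 = 24708; ((M1M2)M3): 87×4 by 4×12 → 87×12, cost 87·4·12 = 4176; cumulative 28884. Total 28884.
Minimum: 28884.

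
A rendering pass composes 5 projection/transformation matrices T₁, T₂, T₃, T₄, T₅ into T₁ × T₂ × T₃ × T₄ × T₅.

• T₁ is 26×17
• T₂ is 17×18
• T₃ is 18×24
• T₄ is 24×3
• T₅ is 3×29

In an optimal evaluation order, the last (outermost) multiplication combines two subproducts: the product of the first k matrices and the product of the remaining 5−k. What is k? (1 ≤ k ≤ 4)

Adjacent pairs: T₁T₂ = 26·17·18 = 7956; T₂T₃ = 17·18·24 = 7344; T₃T₄ = 18·24·3 = 1296; T₄T₅ = 24·3·29 = 2088.
Length 3: T₁..T₃: k=1: 0+7344+26·17·24=17952; k=2: 7956+0+26·18·24=19188 → min 17952 | T₂..T₄: k=2: 0+1296+17·18·3=2214; k=3: 7344+0+17·24·3=8568 → min 2214 | T₃..T₅: k=3: 0+2088+18·24·29=14616; k=4: 1296+0+18·3·29=2862 → min 2862.
Length 4: T₁..T₄: k=1: 0+2214+26·17·3=3540; k=2: 7956+1296+26·18·3=10656; k=3: 17952+0+26·24·3=19824 → min 3540 | T₂..T₅: k=2: 0+2862+17·18·29=11736; k=3: 7344+2088+17·24·29=21264; k=4: 2214+0+17·3·29=3693 → min 3693.
Top-level splits: k=1: (T₁..T₁)·(T₂..T₅) → 0+3693+26·17·29 = 16511; k=2: (T₁..T₂)·(T₃..T₅) → 7956+2862+26·18·29 = 24390; k=3: (T₁..T₃)·(T₄..T₅) → 17952+2088+26·24·29 = 38136; k=4: (T₁..T₄)·(T₅..T₅) → 3540+0+26·3·29 = 5802.
Best split is after T₄, i.e. k = 4.

4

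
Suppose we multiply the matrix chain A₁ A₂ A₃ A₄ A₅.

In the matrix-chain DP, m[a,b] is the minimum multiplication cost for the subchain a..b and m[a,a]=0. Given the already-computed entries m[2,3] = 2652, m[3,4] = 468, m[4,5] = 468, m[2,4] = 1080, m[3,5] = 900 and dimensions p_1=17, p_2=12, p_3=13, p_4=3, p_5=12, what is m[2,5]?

1692

m[2,5] = min over k∈[2,4] of m[2,k]+m[k+1,5]+p_{1}·p_k·p_{5}.
k=2: 0 + 900 + 17·12·12 = 3348; k=3: 2652 + 468 + 17·13·12 = 5772; k=4: 1080 + 0 + 17·3·12 = 1692.
Minimum: 1692 at k=4.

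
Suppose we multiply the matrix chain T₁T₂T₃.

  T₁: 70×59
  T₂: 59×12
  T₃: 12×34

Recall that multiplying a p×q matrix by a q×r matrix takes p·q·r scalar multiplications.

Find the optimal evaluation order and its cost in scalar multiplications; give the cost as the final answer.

78120

(T₁(T₂T₃)): cost 164492.
((T₁T₂)T₃): cost 78120.
Optimal: ((T₁T₂)T₃) with cost 78120.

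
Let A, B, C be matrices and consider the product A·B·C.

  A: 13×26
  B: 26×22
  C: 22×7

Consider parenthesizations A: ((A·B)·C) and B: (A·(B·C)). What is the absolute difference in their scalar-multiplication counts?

Order A = ((A·B)·C): (A·B): 13×26 by 26×22 → 13×22, cost 13·26·22 = 7436; ((A·B)·C): 13×22 by 22×7 → 13×7, cost 13·22·7 = 2002; cumulative 9438. Total 9438.
Order B = (A·(B·C)): (B·C): 26×22 by 22×7 → 26×7, cost 26·22·7 = 4004; (A·(B·C)): 13×26 by 26×7 → 13×7, cost 13·26·7 = 2366; cumulative 6370. Total 6370.
Difference: |9438 − 6370| = 3068.

3068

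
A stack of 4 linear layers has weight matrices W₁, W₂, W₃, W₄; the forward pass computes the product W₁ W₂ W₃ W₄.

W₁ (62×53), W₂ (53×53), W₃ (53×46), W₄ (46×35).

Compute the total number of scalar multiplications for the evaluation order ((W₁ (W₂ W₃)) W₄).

380190

(W₂ W₃): 53×53 by 53×46 → 53×46, cost 53·53·46 = 129214
(W₁ (W₂ W₃)): 62×53 by 53×46 → 62×46, cost 62·53·46 = 151156; cumulative 280370
((W₁ (W₂ W₃)) W₄): 62×46 by 46×35 → 62×35, cost 62·46·35 = 99820; cumulative 380190
Total: 380190 scalar multiplications.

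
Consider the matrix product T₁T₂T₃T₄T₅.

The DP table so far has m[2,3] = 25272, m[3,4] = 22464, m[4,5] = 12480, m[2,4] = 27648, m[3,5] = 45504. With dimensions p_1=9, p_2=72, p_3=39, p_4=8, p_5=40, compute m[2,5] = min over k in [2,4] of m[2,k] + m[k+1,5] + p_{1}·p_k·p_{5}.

30528

m[2,5] = min over k∈[2,4] of m[2,k]+m[k+1,5]+p_{1}·p_k·p_{5}.
k=2: 0 + 45504 + 9·72·40 = 71424; k=3: 25272 + 12480 + 9·39·40 = 51792; k=4: 27648 + 0 + 9·8·40 = 30528.
Minimum: 30528 at k=4.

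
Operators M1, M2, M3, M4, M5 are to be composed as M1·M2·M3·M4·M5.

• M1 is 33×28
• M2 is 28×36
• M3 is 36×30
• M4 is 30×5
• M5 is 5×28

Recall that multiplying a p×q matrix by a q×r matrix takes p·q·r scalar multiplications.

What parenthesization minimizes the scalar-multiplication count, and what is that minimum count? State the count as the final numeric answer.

Adjacent pairs: M1M2 = 33·28·36 = 33264; M2M3 = 28·36·30 = 30240; M3M4 = 36·30·5 = 5400; M4M5 = 30·5·28 = 4200.
Length 3: M1..M3: k=1: 0+30240+33·28·30=57960; k=2: 33264+0+33·36·30=68904 → min 57960 | M2..M4: k=2: 0+5400+28·36·5=10440; k=3: 30240+0+28·30·5=34440 → min 10440 | M3..M5: k=3: 0+4200+36·30·28=34440; k=4: 5400+0+36·5·28=10440 → min 10440.
Length 4: M1..M4: k=1: 0+10440+33·28·5=15060; k=2: 33264+5400+33·36·5=44604; k=3: 57960+0+33·30·5=62910 → min 15060 | M2..M5: k=2: 0+10440+28·36·28=38664; k=3: 30240+4200+28·30·28=57960; k=4: 10440+0+28·5·28=14360 → min 14360.
Length 5: M1..M5: k=1: 0+14360+33·28·28=40232; k=2: 33264+10440+33·36·28=76968; k=3: 57960+4200+33·30·28=89880; k=4: 15060+0+33·5·28=19680 → min 19680.
Optimal parenthesization: ((M1·(M2·(M3·M4)))·M5) with cost 19680.

19680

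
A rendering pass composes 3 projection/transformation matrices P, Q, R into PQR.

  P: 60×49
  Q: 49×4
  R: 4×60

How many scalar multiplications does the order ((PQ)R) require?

(PQ): 60×49 by 49×4 → 60×4, cost 60·49·4 = 11760
((PQ)R): 60×4 by 4×60 → 60×60, cost 60·4·60 = 14400; cumulative 26160
Total: 26160 scalar multiplications.

26160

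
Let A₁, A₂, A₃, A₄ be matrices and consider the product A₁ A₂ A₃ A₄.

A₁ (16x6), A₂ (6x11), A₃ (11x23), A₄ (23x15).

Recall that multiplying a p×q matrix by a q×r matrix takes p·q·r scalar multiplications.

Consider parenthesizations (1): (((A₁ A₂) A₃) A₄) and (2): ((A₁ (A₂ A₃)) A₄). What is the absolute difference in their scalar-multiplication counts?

Order (1) = (((A₁ A₂) A₃) A₄): (A₁ A₂): 16×6 by 6×11 → 16×11, cost 16·6·11 = 1056; ((A₁ A₂) A₃): 16×11 by 11×23 → 16×23, cost 16·11·23 = 4048; cumulative 5104; (((A₁ A₂) A₃) A₄): 16×23 by 23×15 → 16×15, cost 16·23·15 = 5520; cumulative 10624. Total 10624.
Order (2) = ((A₁ (A₂ A₃)) A₄): (A₂ A₃): 6×11 by 11×23 → 6×23, cost 6·11·23 = 1518; (A₁ (A₂ A₃)): 16×6 by 6×23 → 16×23, cost 16·6·23 = 2208; cumulative 3726; ((A₁ (A₂ A₃)) A₄): 16×23 by 23×15 → 16×15, cost 16·23·15 = 5520; cumulative 9246. Total 9246.
Difference: |10624 − 9246| = 1378.

1378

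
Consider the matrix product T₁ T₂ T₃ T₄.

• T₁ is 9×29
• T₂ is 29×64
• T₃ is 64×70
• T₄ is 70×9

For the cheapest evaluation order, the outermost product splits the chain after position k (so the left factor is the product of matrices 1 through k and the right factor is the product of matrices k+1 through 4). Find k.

1

Adjacent pairs: T₁T₂ = 9·29·64 = 16704; T₂T₃ = 29·64·70 = 129920; T₃T₄ = 64·70·9 = 40320.
Length 3: T₁..T₃: k=1: 0+129920+9·29·70=148190; k=2: 16704+0+9·64·70=57024 → min 57024 | T₂..T₄: k=2: 0+40320+29·64·9=57024; k=3: 129920+0+29·70·9=148190 → min 57024.
Top-level splits: k=1: (T₁..T₁)·(T₂..T₄) → 0+57024+9·29·9 = 59373; k=2: (T₁..T₂)·(T₃..T₄) → 16704+40320+9·64·9 = 62208; k=3: (T₁..T₃)·(T₄..T₄) → 57024+0+9·70·9 = 62694.
Best split is after T₁, i.e. k = 1.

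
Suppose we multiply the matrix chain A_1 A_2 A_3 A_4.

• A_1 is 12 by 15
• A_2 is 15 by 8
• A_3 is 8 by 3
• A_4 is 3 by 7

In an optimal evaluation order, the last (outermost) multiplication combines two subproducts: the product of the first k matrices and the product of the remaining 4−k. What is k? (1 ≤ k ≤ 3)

Adjacent pairs: A_1A_2 = 12·15·8 = 1440; A_2A_3 = 15·8·3 = 360; A_3A_4 = 8·3·7 = 168.
Length 3: A_1..A_3: k=1: 0+360+12·15·3=900; k=2: 1440+0+12·8·3=1728 → min 900 | A_2..A_4: k=2: 0+168+15·8·7=1008; k=3: 360+0+15·3·7=675 → min 675.
Top-level splits: k=1: (A_1..A_1)·(A_2..A_4) → 0+675+12·15·7 = 1935; k=2: (A_1..A_2)·(A_3..A_4) → 1440+168+12·8·7 = 2280; k=3: (A_1..A_3)·(A_4..A_4) → 900+0+12·3·7 = 1152.
Best split is after A_3, i.e. k = 3.

3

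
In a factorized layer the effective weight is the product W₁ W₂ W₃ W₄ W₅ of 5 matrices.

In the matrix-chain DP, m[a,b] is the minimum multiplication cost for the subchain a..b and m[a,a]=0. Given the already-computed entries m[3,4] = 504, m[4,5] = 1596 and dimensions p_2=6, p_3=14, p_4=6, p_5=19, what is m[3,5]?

1188

m[3,5] = min over k∈[3,4] of m[3,k]+m[k+1,5]+p_{2}·p_k·p_{5}.
k=3: 0 + 1596 + 6·14·19 = 3192; k=4: 504 + 0 + 6·6·19 = 1188.
Minimum: 1188 at k=4.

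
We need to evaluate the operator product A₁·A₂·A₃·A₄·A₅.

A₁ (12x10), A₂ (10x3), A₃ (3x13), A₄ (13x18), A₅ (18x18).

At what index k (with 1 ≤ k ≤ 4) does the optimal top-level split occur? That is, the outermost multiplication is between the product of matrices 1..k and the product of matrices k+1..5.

Adjacent pairs: A₁A₂ = 12·10·3 = 360; A₂A₃ = 10·3·13 = 390; A₃A₄ = 3·13·18 = 702; A₄A₅ = 13·18·18 = 4212.
Length 3: A₁..A₃: k=1: 0+390+12·10·13=1950; k=2: 360+0+12·3·13=828 → min 828 | A₂..A₄: k=2: 0+702+10·3·18=1242; k=3: 390+0+10·13·18=2730 → min 1242 | A₃..A₅: k=3: 0+4212+3·13·18=4914; k=4: 702+0+3·18·18=1674 → min 1674.
Length 4: A₁..A₄: k=1: 0+1242+12·10·18=3402; k=2: 360+702+12·3·18=1710; k=3: 828+0+12·13·18=3636 → min 1710 | A₂..A₅: k=2: 0+1674+10·3·18=2214; k=3: 390+4212+10·13·18=6942; k=4: 1242+0+10·18·18=4482 → min 2214.
Top-level splits: k=1: (A₁..A₁)·(A₂..A₅) → 0+2214+12·10·18 = 4374; k=2: (A₁..A₂)·(A₃..A₅) → 360+1674+12·3·18 = 2682; k=3: (A₁..A₃)·(A₄..A₅) → 828+4212+12·13·18 = 7848; k=4: (A₁..A₄)·(A₅..A₅) → 1710+0+12·18·18 = 5598.
Best split is after A₂, i.e. k = 2.

2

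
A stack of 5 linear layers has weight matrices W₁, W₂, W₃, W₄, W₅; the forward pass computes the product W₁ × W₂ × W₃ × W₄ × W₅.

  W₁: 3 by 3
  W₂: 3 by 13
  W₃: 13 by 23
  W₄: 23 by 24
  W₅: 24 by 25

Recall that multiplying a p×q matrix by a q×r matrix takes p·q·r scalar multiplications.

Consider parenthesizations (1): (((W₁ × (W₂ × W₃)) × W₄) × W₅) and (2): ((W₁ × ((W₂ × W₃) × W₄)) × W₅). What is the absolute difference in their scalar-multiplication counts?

9

Order (1) = (((W₁ × (W₂ × W₃)) × W₄) × W₅): (W₂ × W₃): 3×13 by 13×23 → 3×23, cost 3·13·23 = 897; (W₁ × (W₂ × W₃)): 3×3 by 3×23 → 3×23, cost 3·3·23 = 207; cumulative 1104; ((W₁ × (W₂ × W₃)) × W₄): 3×23 by 23×24 → 3×24, cost 3·23·24 = 1656; cumulative 2760; (((W₁ × (W₂ × W₃)) × W₄) × W₅): 3×24 by 24×25 → 3×25, cost 3·24·25 = 1800; cumulative 4560. Total 4560.
Order (2) = ((W₁ × ((W₂ × W₃) × W₄)) × W₅): (W₂ × W₃): 3×13 by 13×23 → 3×23, cost 3·13·23 = 897; ((W₂ × W₃) × W₄): 3×23 by 23×24 → 3×24, cost 3·23·24 = 1656; cumulative 2553; (W₁ × ((W₂ × W₃) × W₄)): 3×3 by 3×24 → 3×24, cost 3·3·24 = 216; cumulative 2769; ((W₁ × ((W₂ × W₃) × W₄)) × W₅): 3×24 by 24×25 → 3×25, cost 3·24·25 = 1800; cumulative 4569. Total 4569.
Difference: |4560 − 4569| = 9.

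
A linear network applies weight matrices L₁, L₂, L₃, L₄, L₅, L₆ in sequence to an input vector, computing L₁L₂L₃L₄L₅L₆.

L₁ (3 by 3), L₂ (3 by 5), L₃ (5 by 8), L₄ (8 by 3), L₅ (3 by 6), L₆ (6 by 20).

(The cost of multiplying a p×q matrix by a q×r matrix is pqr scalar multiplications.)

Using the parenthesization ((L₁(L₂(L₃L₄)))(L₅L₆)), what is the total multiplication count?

732

(L₃L₄): 5×8 by 8×3 → 5×3, cost 5·8·3 = 120
(L₂(L₃L₄)): 3×5 by 5×3 → 3×3, cost 3·5·3 = 45; cumulative 165
(L₁(L₂(L₃L₄))): 3×3 by 3×3 → 3×3, cost 3·3·3 = 27; cumulative 192
(L₅L₆): 3×6 by 6×20 → 3×20, cost 3·6·20 = 360
((L₁(L₂(L₃L₄)))(L₅L₆)): 3×3 by 3×20 → 3×20, cost 3·3·20 = 180; cumulative 732
Total: 732 scalar multiplications.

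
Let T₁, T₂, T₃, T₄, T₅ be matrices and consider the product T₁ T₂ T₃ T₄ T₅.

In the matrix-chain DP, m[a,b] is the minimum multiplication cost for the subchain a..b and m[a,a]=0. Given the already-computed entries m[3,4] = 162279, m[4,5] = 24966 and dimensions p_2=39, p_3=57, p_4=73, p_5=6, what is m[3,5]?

m[3,5] = min over k∈[3,4] of m[3,k]+m[k+1,5]+p_{2}·p_k·p_{5}.
k=3: 0 + 24966 + 39·57·6 = 38304; k=4: 162279 + 0 + 39·73·6 = 179361.
Minimum: 38304 at k=3.

38304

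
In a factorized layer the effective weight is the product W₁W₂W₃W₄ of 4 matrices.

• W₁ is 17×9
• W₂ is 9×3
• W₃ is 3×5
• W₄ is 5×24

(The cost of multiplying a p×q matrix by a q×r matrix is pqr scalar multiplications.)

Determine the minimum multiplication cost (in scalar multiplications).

Adjacent pairs: W₁W₂ = 17·9·3 = 459; W₂W₃ = 9·3·5 = 135; W₃W₄ = 3·5·24 = 360.
Length 3: W₁..W₃: k=1: 0+135+17·9·5=900; k=2: 459+0+17·3·5=714 → min 714 | W₂..W₄: k=2: 0+360+9·3·24=1008; k=3: 135+0+9·5·24=1215 → min 1008.
Length 4: W₁..W₄: k=1: 0+1008+17·9·24=4680; k=2: 459+360+17·3·24=2043; k=3: 714+0+17·5·24=2754 → min 2043.
Optimal order: ((W₁W₂)(W₃W₄)) with cost 2043.

2043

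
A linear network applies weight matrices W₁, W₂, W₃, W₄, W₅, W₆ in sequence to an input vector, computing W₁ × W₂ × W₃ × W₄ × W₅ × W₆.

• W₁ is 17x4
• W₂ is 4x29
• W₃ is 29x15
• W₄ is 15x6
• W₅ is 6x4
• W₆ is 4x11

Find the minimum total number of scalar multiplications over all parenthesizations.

3120

Adjacent pairs: W₁W₂ = 17·4·29 = 1972; W₂W₃ = 4·29·15 = 1740; W₃W₄ = 29·15·6 = 2610; W₄W₅ = 15·6·4 = 360; W₅W₆ = 6·4·11 = 264.
Length 3: W₁..W₃: k=1: 0+1740+17·4·15=2760; k=2: 1972+0+17·29·15=9367 → min 2760 | W₂..W₄: k=2: 0+2610+4·29·6=3306; k=3: 1740+0+4·15·6=2100 → min 2100 | W₃..W₅: k=3: 0+360+29·15·4=2100; k=4: 2610+0+29·6·4=3306 → min 2100 | W₄..W₆: k=4: 0+264+15·6·11=1254; k=5: 360+0+15·4·11=1020 → min 1020.
Length 4: W₁..W₄: k=1: 0+2100+17·4·6=2508; k=2: 1972+2610+17·29·6=7540; k=3: 2760+0+17·15·6=4290 → min 2508 | W₂..W₅: k=2: 0+2100+4·29·4=2564; k=3: 1740+360+4·15·4=2340; k=4: 2100+0+4·6·4=2196 → min 2196 | W₃..W₆: k=3: 0+1020+29·15·11=5805; k=4: 2610+264+29·6·11=4788; k=5: 2100+0+29·4·11=3376 → min 3376.
Length 5: W₁..W₅: k=1: 0+2196+17·4·4=2468; k=2: 1972+2100+17·29·4=6044; k=3: 2760+360+17·15·4=4140; k=4: 2508+0+17·6·4=2916 → min 2468 | W₂..W₆: k=2: 0+3376+4·29·11=4652; k=3: 1740+1020+4·15·11=3420; k=4: 2100+264+4·6·11=2628; k=5: 2196+0+4·4·11=2372 → min 2372.
Length 6: W₁..W₆: k=1: 0+2372+17·4·11=3120; k=2: 1972+3376+17·29·11=10771; k=3: 2760+1020+17·15·11=6585; k=4: 2508+264+17·6·11=3894; k=5: 2468+0+17·4·11=3216 → min 3120.
Optimal order: (W₁ × ((((W₂ × W₃) × W₄) × W₅) × W₆)) with cost 3120.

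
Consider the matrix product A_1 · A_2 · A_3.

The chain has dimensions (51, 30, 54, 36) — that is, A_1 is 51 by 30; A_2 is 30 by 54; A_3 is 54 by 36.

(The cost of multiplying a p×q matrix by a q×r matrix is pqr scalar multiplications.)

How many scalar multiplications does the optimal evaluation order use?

113400

Order (A_1 · (A_2 · A_3)): (A_2 · A_3): 30×54 by 54×36 → 30×36, cost 30·54·36 = 58320; (A_1 · (A_2 · A_3)): 51×30 by 30×36 → 51×36, cost 51·30·36 = 55080; cumulative 113400. Total 113400.
Order ((A_1 · A_2) · A_3): (A_1 · A_2): 51×30 by 30×54 → 51×54, cost 51·30·54 = 82620; ((A_1 · A_2) · A_3): 51×54 by 54×36 → 51×36, cost 51·54·36 = 99144; cumulative 181764. Total 181764.
Minimum: 113400.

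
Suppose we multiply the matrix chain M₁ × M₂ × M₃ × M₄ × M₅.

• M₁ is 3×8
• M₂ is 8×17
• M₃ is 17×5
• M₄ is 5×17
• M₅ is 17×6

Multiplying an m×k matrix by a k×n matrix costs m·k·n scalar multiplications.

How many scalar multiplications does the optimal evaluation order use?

1224

Adjacent pairs: M₁M₂ = 3·8·17 = 408; M₂M₃ = 8·17·5 = 680; M₃M₄ = 17·5·17 = 1445; M₄M₅ = 5·17·6 = 510.
Length 3: M₁..M₃: k=1: 0+680+3·8·5=800; k=2: 408+0+3·17·5=663 → min 663 | M₂..M₄: k=2: 0+1445+8·17·17=3757; k=3: 680+0+8·5·17=1360 → min 1360 | M₃..M₅: k=3: 0+510+17·5·6=1020; k=4: 1445+0+17·17·6=3179 → min 1020.
Length 4: M₁..M₄: k=1: 0+1360+3·8·17=1768; k=2: 408+1445+3·17·17=2720; k=3: 663+0+3·5·17=918 → min 918 | M₂..M₅: k=2: 0+1020+8·17·6=1836; k=3: 680+510+8·5·6=1430; k=4: 1360+0+8·17·6=2176 → min 1430.
Length 5: M₁..M₅: k=1: 0+1430+3·8·6=1574; k=2: 408+1020+3·17·6=1734; k=3: 663+510+3·5·6=1263; k=4: 918+0+3·17·6=1224 → min 1224.
Optimal order: ((((M₁ × M₂) × M₃) × M₄) × M₅) with cost 1224.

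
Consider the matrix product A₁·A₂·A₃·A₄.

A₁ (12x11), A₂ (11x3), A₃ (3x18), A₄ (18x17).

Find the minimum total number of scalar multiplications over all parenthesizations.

Adjacent pairs: A₁A₂ = 12·11·3 = 396; A₂A₃ = 11·3·18 = 594; A₃A₄ = 3·18·17 = 918.
Length 3: A₁..A₃: k=1: 0+594+12·11·18=2970; k=2: 396+0+12·3·18=1044 → min 1044 | A₂..A₄: k=2: 0+918+11·3·17=1479; k=3: 594+0+11·18·17=3960 → min 1479.
Length 4: A₁..A₄: k=1: 0+1479+12·11·17=3723; k=2: 396+918+12·3·17=1926; k=3: 1044+0+12·18·17=4716 → min 1926.
Optimal order: ((A₁·A₂)·(A₃·A₄)) with cost 1926.

1926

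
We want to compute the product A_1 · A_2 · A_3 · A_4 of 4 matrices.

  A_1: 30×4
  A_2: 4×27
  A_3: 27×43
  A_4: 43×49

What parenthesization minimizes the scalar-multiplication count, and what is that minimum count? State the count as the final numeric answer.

18952

Adjacent pairs: A_1A_2 = 30·4·27 = 3240; A_2A_3 = 4·27·43 = 4644; A_3A_4 = 27·43·49 = 56889.
Length 3: A_1..A_3: k=1: 0+4644+30·4·43=9804; k=2: 3240+0+30·27·43=38070 → min 9804 | A_2..A_4: k=2: 0+56889+4·27·49=62181; k=3: 4644+0+4·43·49=13072 → min 13072.
Length 4: A_1..A_4: k=1: 0+13072+30·4·49=18952; k=2: 3240+56889+30·27·49=99819; k=3: 9804+0+30·43·49=73014 → min 18952.
Optimal parenthesization: (A_1 · ((A_2 · A_3) · A_4)) with cost 18952.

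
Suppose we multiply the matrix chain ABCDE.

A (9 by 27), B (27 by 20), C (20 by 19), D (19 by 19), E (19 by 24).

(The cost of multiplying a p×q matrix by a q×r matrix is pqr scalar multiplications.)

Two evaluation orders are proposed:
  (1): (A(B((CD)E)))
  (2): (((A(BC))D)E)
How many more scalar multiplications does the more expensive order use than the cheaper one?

12902

Order (1) = (A(B((CD)E))): (CD): 20×19 by 19×19 → 20×19, cost 20·19·19 = 7220; ((CD)E): 20×19 by 19×24 → 20×24, cost 20·19·24 = 9120; cumulative 16340; (B((CD)E)): 27×20 by 20×24 → 27×24, cost 27·20·24 = 12960; cumulative 29300; (A(B((CD)E))): 9×27 by 27×24 → 9×24, cost 9·27·24 = 5832; cumulative 35132. Total 35132.
Order (2) = (((A(BC))D)E): (BC): 27×20 by 20×19 → 27×19, cost 27·20·19 = 10260; (A(BC)): 9×27 by 27×19 → 9×19, cost 9·27·19 = 4617; cumulative 14877; ((A(BC))D): 9×19 by 19×19 → 9×19, cost 9·19·19 = 3249; cumulative 18126; (((A(BC))D)E): 9×19 by 19×24 → 9×24, cost 9·19·24 = 4104; cumulative 22230. Total 22230.
Difference: |35132 − 22230| = 12902.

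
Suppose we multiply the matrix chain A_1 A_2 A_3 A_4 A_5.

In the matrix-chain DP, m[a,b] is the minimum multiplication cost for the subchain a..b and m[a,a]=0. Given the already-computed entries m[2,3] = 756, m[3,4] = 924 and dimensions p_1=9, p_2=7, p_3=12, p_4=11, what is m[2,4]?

1617

m[2,4] = min over k∈[2,3] of m[2,k]+m[k+1,4]+p_{1}·p_k·p_{4}.
k=2: 0 + 924 + 9·7·11 = 1617; k=3: 756 + 0 + 9·12·11 = 1944.
Minimum: 1617 at k=2.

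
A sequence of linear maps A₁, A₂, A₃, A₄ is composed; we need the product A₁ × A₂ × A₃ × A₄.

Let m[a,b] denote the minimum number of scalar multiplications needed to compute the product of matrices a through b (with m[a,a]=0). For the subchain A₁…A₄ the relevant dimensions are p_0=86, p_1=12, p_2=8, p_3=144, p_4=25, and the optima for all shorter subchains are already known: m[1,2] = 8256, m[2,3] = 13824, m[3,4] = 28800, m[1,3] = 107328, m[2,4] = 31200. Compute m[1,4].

m[1,4] = min over k∈[1,3] of m[1,k]+m[k+1,4]+p_{0}·p_k·p_{4}.
k=1: 0 + 31200 + 86·12·25 = 57000; k=2: 8256 + 28800 + 86·8·25 = 54256; k=3: 107328 + 0 + 86·144·25 = 416928.
Minimum: 54256 at k=2.

54256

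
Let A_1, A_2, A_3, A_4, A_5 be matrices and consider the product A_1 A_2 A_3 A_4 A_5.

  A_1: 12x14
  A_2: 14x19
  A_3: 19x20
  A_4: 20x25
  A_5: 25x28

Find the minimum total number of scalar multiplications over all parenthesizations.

22152

Adjacent pairs: A_1A_2 = 12·14·19 = 3192; A_2A_3 = 14·19·20 = 5320; A_3A_4 = 19·20·25 = 9500; A_4A_5 = 20·25·28 = 14000.
Length 3: A_1..A_3: k=1: 0+5320+12·14·20=8680; k=2: 3192+0+12·19·20=7752 → min 7752 | A_2..A_4: k=2: 0+9500+14·19·25=16150; k=3: 5320+0+14·20·25=12320 → min 12320 | A_3..A_5: k=3: 0+14000+19·20·28=24640; k=4: 9500+0+19·25·28=22800 → min 22800.
Length 4: A_1..A_4: k=1: 0+12320+12·14·25=16520; k=2: 3192+9500+12·19·25=18392; k=3: 7752+0+12·20·25=13752 → min 13752 | A_2..A_5: k=2: 0+22800+14·19·28=30248; k=3: 5320+14000+14·20·28=27160; k=4: 12320+0+14·25·28=22120 → min 22120.
Length 5: A_1..A_5: k=1: 0+22120+12·14·28=26824; k=2: 3192+22800+12·19·28=32376; k=3: 7752+14000+12·20·28=28472; k=4: 13752+0+12·25·28=22152 → min 22152.
Optimal order: ((((A_1 A_2) A_3) A_4) A_5) with cost 22152.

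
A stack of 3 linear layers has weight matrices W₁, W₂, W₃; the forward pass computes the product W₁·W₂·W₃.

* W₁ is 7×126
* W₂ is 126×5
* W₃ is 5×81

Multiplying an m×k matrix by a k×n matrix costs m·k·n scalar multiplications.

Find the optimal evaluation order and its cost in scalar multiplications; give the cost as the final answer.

(W₁·(W₂·W₃)): cost 122472.
((W₁·W₂)·W₃): cost 7245.
Optimal: ((W₁·W₂)·W₃) with cost 7245.

7245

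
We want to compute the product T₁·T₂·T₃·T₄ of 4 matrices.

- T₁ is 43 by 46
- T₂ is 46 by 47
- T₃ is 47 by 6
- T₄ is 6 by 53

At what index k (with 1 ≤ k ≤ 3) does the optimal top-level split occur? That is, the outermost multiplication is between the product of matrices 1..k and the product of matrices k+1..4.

3

Adjacent pairs: T₁T₂ = 43·46·47 = 92966; T₂T₃ = 46·47·6 = 12972; T₃T₄ = 47·6·53 = 14946.
Length 3: T₁..T₃: k=1: 0+12972+43·46·6=24840; k=2: 92966+0+43·47·6=105092 → min 24840 | T₂..T₄: k=2: 0+14946+46·47·53=129532; k=3: 12972+0+46·6·53=27600 → min 27600.
Top-level splits: k=1: (T₁..T₁)·(T₂..T₄) → 0+27600+43·46·53 = 132434; k=2: (T₁..T₂)·(T₃..T₄) → 92966+14946+43·47·53 = 215025; k=3: (T₁..T₃)·(T₄..T₄) → 24840+0+43·6·53 = 38514.
Best split is after T₃, i.e. k = 3.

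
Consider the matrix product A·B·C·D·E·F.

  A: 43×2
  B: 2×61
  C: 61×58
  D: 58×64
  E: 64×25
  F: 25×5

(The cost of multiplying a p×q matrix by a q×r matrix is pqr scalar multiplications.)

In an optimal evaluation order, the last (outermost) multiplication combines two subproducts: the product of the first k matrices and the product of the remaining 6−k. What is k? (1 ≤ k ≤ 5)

Adjacent pairs: AB = 43·2·61 = 5246; BC = 2·61·58 = 7076; CD = 61·58·64 = 226432; DE = 58·64·25 = 92800; EF = 64·25·5 = 8000.
Length 3: A..C: k=1: 0+7076+43·2·58=12064; k=2: 5246+0+43·61·58=157380 → min 12064 | B..D: k=2: 0+226432+2·61·64=234240; k=3: 7076+0+2·58·64=14500 → min 14500 | C..E: k=3: 0+92800+61·58·25=181250; k=4: 226432+0+61·64·25=324032 → min 181250 | D..F: k=4: 0+8000+58·64·5=26560; k=5: 92800+0+58·25·5=100050 → min 26560.
Length 4: A..D: k=1: 0+14500+43·2·64=20004; k=2: 5246+226432+43·61·64=399550; k=3: 12064+0+43·58·64=171680 → min 20004 | B..E: k=2: 0+181250+2·61·25=184300; k=3: 7076+92800+2·58·25=102776; k=4: 14500+0+2·64·25=17700 → min 17700 | C..F: k=3: 0+26560+61·58·5=44250; k=4: 226432+8000+61·64·5=253952; k=5: 181250+0+61·25·5=188875 → min 44250.
Length 5: A..E: k=1: 0+17700+43·2·25=19850; k=2: 5246+181250+43·61·25=252071; k=3: 12064+92800+43·58·25=167214; k=4: 20004+0+43·64·25=88804 → min 19850 | B..F: k=2: 0+44250+2·61·5=44860; k=3: 7076+26560+2·58·5=34216; k=4: 14500+8000+2·64·5=23140; k=5: 17700+0+2·25·5=17950 → min 17950.
Top-level splits: k=1: (A..A)·(B..F) → 0+17950+43·2·5 = 18380; k=2: (A..B)·(C..F) → 5246+44250+43·61·5 = 62611; k=3: (A..C)·(D..F) → 12064+26560+43·58·5 = 51094; k=4: (A..D)·(E..F) → 20004+8000+43·64·5 = 41764; k=5: (A..E)·(F..F) → 19850+0+43·25·5 = 25225.
Best split is after A, i.e. k = 1.

1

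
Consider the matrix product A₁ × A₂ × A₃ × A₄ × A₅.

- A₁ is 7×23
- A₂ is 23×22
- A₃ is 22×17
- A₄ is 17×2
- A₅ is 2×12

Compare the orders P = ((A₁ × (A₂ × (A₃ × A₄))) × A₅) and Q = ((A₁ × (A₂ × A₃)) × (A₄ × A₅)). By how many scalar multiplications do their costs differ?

10925

Order P = ((A₁ × (A₂ × (A₃ × A₄))) × A₅): (A₃ × A₄): 22×17 by 17×2 → 22×2, cost 22·17·2 = 748; (A₂ × (A₃ × A₄)): 23×22 by 22×2 → 23×2, cost 23·22·2 = 1012; cumulative 1760; (A₁ × (A₂ × (A₃ × A₄))): 7×23 by 23×2 → 7×2, cost 7·23·2 = 322; cumulative 2082; ((A₁ × (A₂ × (A₃ × A₄))) × A₅): 7×2 by 2×12 → 7×12, cost 7·2·12 = 168; cumulative 2250. Total 2250.
Order Q = ((A₁ × (A₂ × A₃)) × (A₄ × A₅)): (A₂ × A₃): 23×22 by 22×17 → 23×17, cost 23·22·17 = 8602; (A₁ × (A₂ × A₃)): 7×23 by 23×17 → 7×17, cost 7·23·17 = 2737; cumulative 11339; (A₄ × A₅): 17×2 by 2×12 → 17×12, cost 17·2·12 = 408; ((A₁ × (A₂ × A₃)) × (A₄ × A₅)): 7×17 by 17×12 → 7×12, cost 7·17·12 = 1428; cumulative 13175. Total 13175.
Difference: |2250 − 13175| = 10925.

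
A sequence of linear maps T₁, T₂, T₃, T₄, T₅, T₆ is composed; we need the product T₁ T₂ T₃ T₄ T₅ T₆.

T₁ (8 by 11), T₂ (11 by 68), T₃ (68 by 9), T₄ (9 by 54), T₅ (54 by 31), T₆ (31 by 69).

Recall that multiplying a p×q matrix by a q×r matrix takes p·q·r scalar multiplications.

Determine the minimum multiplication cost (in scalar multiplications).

Adjacent pairs: T₁T₂ = 8·11·68 = 5984; T₂T₃ = 11·68·9 = 6732; T₃T₄ = 68·9·54 = 33048; T₄T₅ = 9·54·31 = 15066; T₅T₆ = 54·31·69 = 115506.
Length 3: T₁..T₃: k=1: 0+6732+8·11·9=7524; k=2: 5984+0+8·68·9=10880 → min 7524 | T₂..T₄: k=2: 0+33048+11·68·54=73440; k=3: 6732+0+11·9·54=12078 → min 12078 | T₃..T₅: k=3: 0+15066+68·9·31=34038; k=4: 33048+0+68·54·31=146880 → min 34038 | T₄..T₆: k=4: 0+115506+9·54·69=149040; k=5: 15066+0+9·31·69=34317 → min 34317.
Length 4: T₁..T₄: k=1: 0+12078+8·11·54=16830; k=2: 5984+33048+8·68·54=68408; k=3: 7524+0+8·9·54=11412 → min 11412 | T₂..T₅: k=2: 0+34038+11·68·31=57226; k=3: 6732+15066+11·9·31=24867; k=4: 12078+0+11·54·31=30492 → min 24867 | T₃..T₆: k=3: 0+34317+68·9·69=76545; k=4: 33048+115506+68·54·69=401922; k=5: 34038+0+68·31·69=179490 → min 76545.
Length 5: T₁..T₅: k=1: 0+24867+8·11·31=27595; k=2: 5984+34038+8·68·31=56886; k=3: 7524+15066+8·9·31=24822; k=4: 11412+0+8·54·31=24804 → min 24804 | T₂..T₆: k=2: 0+76545+11·68·69=128157; k=3: 6732+34317+11·9·69=47880; k=4: 12078+115506+11·54·69=168570; k=5: 24867+0+11·31·69=48396 → min 47880.
Length 6: T₁..T₆: k=1: 0+47880+8·11·69=53952; k=2: 5984+76545+8·68·69=120065; k=3: 7524+34317+8·9·69=46809; k=4: 11412+115506+8·54·69=156726; k=5: 24804+0+8·31·69=41916 → min 41916.
Optimal order: ((((T₁ (T₂ T₃)) T₄) T₅) T₆) with cost 41916.

41916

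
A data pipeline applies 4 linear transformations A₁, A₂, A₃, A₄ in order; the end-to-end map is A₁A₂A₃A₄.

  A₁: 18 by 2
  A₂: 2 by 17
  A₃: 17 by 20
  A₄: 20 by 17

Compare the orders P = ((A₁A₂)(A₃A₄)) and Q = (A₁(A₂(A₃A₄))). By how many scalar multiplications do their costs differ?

4624

Order P = ((A₁A₂)(A₃A₄)): (A₁A₂): 18×2 by 2×17 → 18×17, cost 18·2·17 = 612; (A₃A₄): 17×20 by 20×17 → 17×17, cost 17·20·17 = 5780; ((A₁A₂)(A₃A₄)): 18×17 by 17×17 → 18×17, cost 18·17·17 = 5202; cumulative 11594. Total 11594.
Order Q = (A₁(A₂(A₃A₄))): (A₃A₄): 17×20 by 20×17 → 17×17, cost 17·20·17 = 5780; (A₂(A₃A₄)): 2×17 by 17×17 → 2×17, cost 2·17·17 = 578; cumulative 6358; (A₁(A₂(A₃A₄))): 18×2 by 2×17 → 18×17, cost 18·2·17 = 612; cumulative 6970. Total 6970.
Difference: |11594 − 6970| = 4624.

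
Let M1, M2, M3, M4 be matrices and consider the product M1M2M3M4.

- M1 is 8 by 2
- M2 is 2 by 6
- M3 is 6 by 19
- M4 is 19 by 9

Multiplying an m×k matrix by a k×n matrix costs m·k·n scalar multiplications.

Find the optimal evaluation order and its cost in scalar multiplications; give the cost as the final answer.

714

Adjacent pairs: M1M2 = 8·2·6 = 96; M2M3 = 2·6·19 = 228; M3M4 = 6·19·9 = 1026.
Length 3: M1..M3: k=1: 0+228+8·2·19=532; k=2: 96+0+8·6·19=1008 → min 532 | M2..M4: k=2: 0+1026+2·6·9=1134; k=3: 228+0+2·19·9=570 → min 570.
Length 4: M1..M4: k=1: 0+570+8·2·9=714; k=2: 96+1026+8·6·9=1554; k=3: 532+0+8·19·9=1900 → min 714.
Optimal parenthesization: (M1((M2M3)M4)) with cost 714.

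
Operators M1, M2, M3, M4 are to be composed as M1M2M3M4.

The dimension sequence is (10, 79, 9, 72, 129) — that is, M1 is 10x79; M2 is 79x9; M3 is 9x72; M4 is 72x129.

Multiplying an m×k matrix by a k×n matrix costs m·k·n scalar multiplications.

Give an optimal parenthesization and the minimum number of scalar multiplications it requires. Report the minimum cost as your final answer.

102312

Adjacent pairs: M1M2 = 10·79·9 = 7110; M2M3 = 79·9·72 = 51192; M3M4 = 9·72·129 = 83592.
Length 3: M1..M3: k=1: 0+51192+10·79·72=108072; k=2: 7110+0+10·9·72=13590 → min 13590 | M2..M4: k=2: 0+83592+79·9·129=175311; k=3: 51192+0+79·72·129=784944 → min 175311.
Length 4: M1..M4: k=1: 0+175311+10·79·129=277221; k=2: 7110+83592+10·9·129=102312; k=3: 13590+0+10·72·129=106470 → min 102312.
Optimal parenthesization: ((M1M2)(M3M4)) with cost 102312.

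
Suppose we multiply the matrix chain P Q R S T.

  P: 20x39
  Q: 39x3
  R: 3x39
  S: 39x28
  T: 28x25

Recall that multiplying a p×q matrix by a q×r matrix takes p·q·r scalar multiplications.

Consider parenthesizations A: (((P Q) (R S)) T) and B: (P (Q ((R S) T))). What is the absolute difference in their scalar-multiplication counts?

Order A = (((P Q) (R S)) T): (P Q): 20×39 by 39×3 → 20×3, cost 20·39·3 = 2340; (R S): 3×39 by 39×28 → 3×28, cost 3·39·28 = 3276; ((P Q) (R S)): 20×3 by 3×28 → 20×28, cost 20·3·28 = 1680; cumulative 7296; (((P Q) (R S)) T): 20×28 by 28×25 → 20×25, cost 20·28·25 = 14000; cumulative 21296. Total 21296.
Order B = (P (Q ((R S) T))): (R S): 3×39 by 39×28 → 3×28, cost 3·39·28 = 3276; ((R S) T): 3×28 by 28×25 → 3×25, cost 3·28·25 = 2100; cumulative 5376; (Q ((R S) T)): 39×3 by 3×25 → 39×25, cost 39·3·25 = 2925; cumulative 8301; (P (Q ((R S) T))): 20×39 by 39×25 → 20×25, cost 20·39·25 = 19500; cumulative 27801. Total 27801.
Difference: |21296 − 27801| = 6505.

6505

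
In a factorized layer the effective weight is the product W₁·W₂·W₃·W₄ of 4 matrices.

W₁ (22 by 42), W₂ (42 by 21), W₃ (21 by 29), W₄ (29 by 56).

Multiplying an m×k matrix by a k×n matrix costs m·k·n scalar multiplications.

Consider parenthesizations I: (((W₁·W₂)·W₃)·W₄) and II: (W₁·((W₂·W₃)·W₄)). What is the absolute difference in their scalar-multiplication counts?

77000

Order I = (((W₁·W₂)·W₃)·W₄): (W₁·W₂): 22×42 by 42×21 → 22×21, cost 22·42·21 = 19404; ((W₁·W₂)·W₃): 22×21 by 21×29 → 22×29, cost 22·21·29 = 13398; cumulative 32802; (((W₁·W₂)·W₃)·W₄): 22×29 by 29×56 → 22×56, cost 22·29·56 = 35728; cumulative 68530. Total 68530.
Order II = (W₁·((W₂·W₃)·W₄)): (W₂·W₃): 42×21 by 21×29 → 42×29, cost 42·21·29 = 25578; ((W₂·W₃)·W₄): 42×29 by 29×56 → 42×56, cost 42·29·56 = 68208; cumulative 93786; (W₁·((W₂·W₃)·W₄)): 22×42 by 42×56 → 22×56, cost 22·42·56 = 51744; cumulative 145530. Total 145530.
Difference: |68530 − 145530| = 77000.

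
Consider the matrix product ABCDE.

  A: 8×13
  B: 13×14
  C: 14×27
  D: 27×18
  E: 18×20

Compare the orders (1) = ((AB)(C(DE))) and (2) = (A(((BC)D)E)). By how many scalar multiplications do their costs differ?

Order (1) = ((AB)(C(DE))): (AB): 8×13 by 13×14 → 8×14, cost 8·13·14 = 1456; (DE): 27×18 by 18×20 → 27×20, cost 27·18·20 = 9720; (C(DE)): 14×27 by 27×20 → 14×20, cost 14·27·20 = 7560; cumulative 17280; ((AB)(C(DE))): 8×14 by 14×20 → 8×20, cost 8·14·20 = 2240; cumulative 20976. Total 20976.
Order (2) = (A(((BC)D)E)): (BC): 13×14 by 14×27 → 13×27, cost 13·14·27 = 4914; ((BC)D): 13×27 by 27×18 → 13×18, cost 13·27·18 = 6318; cumulative 11232; (((BC)D)E): 13×18 by 18×20 → 13×20, cost 13·18·20 = 4680; cumulative 15912; (A(((BC)D)E)): 8×13 by 13×20 → 8×20, cost 8·13·20 = 2080; cumulative 17992. Total 17992.
Difference: |20976 − 17992| = 2984.

2984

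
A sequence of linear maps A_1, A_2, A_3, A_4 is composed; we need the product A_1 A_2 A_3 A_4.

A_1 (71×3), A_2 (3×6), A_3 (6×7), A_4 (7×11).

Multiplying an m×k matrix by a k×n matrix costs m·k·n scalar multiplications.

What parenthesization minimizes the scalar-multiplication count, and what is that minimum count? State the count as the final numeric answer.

2700

Adjacent pairs: A_1A_2 = 71·3·6 = 1278; A_2A_3 = 3·6·7 = 126; A_3A_4 = 6·7·11 = 462.
Length 3: A_1..A_3: k=1: 0+126+71·3·7=1617; k=2: 1278+0+71·6·7=4260 → min 1617 | A_2..A_4: k=2: 0+462+3·6·11=660; k=3: 126+0+3·7·11=357 → min 357.
Length 4: A_1..A_4: k=1: 0+357+71·3·11=2700; k=2: 1278+462+71·6·11=6426; k=3: 1617+0+71·7·11=7084 → min 2700.
Optimal parenthesization: (A_1 ((A_2 A_3) A_4)) with cost 2700.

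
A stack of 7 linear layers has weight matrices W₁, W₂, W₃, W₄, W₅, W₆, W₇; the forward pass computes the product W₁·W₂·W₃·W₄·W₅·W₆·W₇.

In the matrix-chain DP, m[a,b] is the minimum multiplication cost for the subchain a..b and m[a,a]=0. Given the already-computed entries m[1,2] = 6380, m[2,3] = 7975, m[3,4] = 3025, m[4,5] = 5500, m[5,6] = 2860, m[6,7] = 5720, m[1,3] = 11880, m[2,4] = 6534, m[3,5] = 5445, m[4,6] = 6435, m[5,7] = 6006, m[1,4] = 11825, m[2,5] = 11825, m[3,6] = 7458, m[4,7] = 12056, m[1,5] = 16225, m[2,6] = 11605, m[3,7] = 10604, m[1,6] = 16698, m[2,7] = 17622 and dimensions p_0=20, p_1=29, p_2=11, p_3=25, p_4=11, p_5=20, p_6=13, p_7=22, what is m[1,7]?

m[1,7] = min over k∈[1,6] of m[1,k]+m[k+1,7]+p_{0}·p_k·p_{7}.
k=1: 0 + 17622 + 20·29·22 = 30382; k=2: 6380 + 10604 + 20·11·22 = 21824; k=3: 11880 + 12056 + 20·25·22 = 34936; k=4: 11825 + 6006 + 20·11·22 = 22671; k=5: 16225 + 5720 + 20·20·22 = 30745; k=6: 16698 + 0 + 20·13·22 = 22418.
Minimum: 21824 at k=2.

21824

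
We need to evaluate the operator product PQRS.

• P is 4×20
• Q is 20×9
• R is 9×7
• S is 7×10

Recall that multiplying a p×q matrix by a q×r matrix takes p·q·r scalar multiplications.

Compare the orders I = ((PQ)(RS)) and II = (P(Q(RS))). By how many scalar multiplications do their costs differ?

Order I = ((PQ)(RS)): (PQ): 4×20 by 20×9 → 4×9, cost 4·20·9 = 720; (RS): 9×7 by 7×10 → 9×10, cost 9·7·10 = 630; ((PQ)(RS)): 4×9 by 9×10 → 4×10, cost 4·9·10 = 360; cumulative 1710. Total 1710.
Order II = (P(Q(RS))): (RS): 9×7 by 7×10 → 9×10, cost 9·7·10 = 630; (Q(RS)): 20×9 by 9×10 → 20×10, cost 20·9·10 = 1800; cumulative 2430; (P(Q(RS))): 4×20 by 20×10 → 4×10, cost 4·20·10 = 800; cumulative 3230. Total 3230.
Difference: |1710 − 3230| = 1520.

1520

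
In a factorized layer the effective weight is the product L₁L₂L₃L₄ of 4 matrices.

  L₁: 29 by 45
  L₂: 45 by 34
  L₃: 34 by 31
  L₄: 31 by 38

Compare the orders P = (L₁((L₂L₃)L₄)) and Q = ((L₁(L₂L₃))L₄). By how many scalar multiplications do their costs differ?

Order P = (L₁((L₂L₃)L₄)): (L₂L₃): 45×34 by 34×31 → 45×31, cost 45·34·31 = 47430; ((L₂L₃)L₄): 45×31 by 31×38 → 45×38, cost 45·31·38 = 53010; cumulative 100440; (L₁((L₂L₃)L₄)): 29×45 by 45×38 → 29×38, cost 29·45·38 = 49590; cumulative 150030. Total 150030.
Order Q = ((L₁(L₂L₃))L₄): (L₂L₃): 45×34 by 34×31 → 45×31, cost 45·34·31 = 47430; (L₁(L₂L₃)): 29×45 by 45×31 → 29×31, cost 29·45·31 = 40455; cumulative 87885; ((L₁(L₂L₃))L₄): 29×31 by 31×38 → 29×38, cost 29·31·38 = 34162; cumulative 122047. Total 122047.
Difference: |150030 − 122047| = 27983.

27983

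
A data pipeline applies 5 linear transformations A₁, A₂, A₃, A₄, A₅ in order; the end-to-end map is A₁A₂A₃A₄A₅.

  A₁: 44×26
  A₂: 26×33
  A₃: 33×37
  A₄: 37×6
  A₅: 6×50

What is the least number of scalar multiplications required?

Adjacent pairs: A₁A₂ = 44·26·33 = 37752; A₂A₃ = 26·33·37 = 31746; A₃A₄ = 33·37·6 = 7326; A₄A₅ = 37·6·50 = 11100.
Length 3: A₁..A₃: k=1: 0+31746+44·26·37=74074; k=2: 37752+0+44·33·37=91476 → min 74074 | A₂..A₄: k=2: 0+7326+26·33·6=12474; k=3: 31746+0+26·37·6=37518 → min 12474 | A₃..A₅: k=3: 0+11100+33·37·50=72150; k=4: 7326+0+33·6·50=17226 → min 17226.
Length 4: A₁..A₄: k=1: 0+12474+44·26·6=19338; k=2: 37752+7326+44·33·6=53790; k=3: 74074+0+44·37·6=83842 → min 19338 | A₂..A₅: k=2: 0+17226+26·33·50=60126; k=3: 31746+11100+26·37·50=90946; k=4: 12474+0+26·6·50=20274 → min 20274.
Length 5: A₁..A₅: k=1: 0+20274+44·26·50=77474; k=2: 37752+17226+44·33·50=127578; k=3: 74074+11100+44·37·50=166574; k=4: 19338+0+44·6·50=32538 → min 32538.
Optimal order: ((A₁(A₂(A₃A₄)))A₅) with cost 32538.

32538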